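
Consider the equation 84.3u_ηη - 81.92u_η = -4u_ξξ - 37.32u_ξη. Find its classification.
Rewriting in standard form: 4u_ξξ + 37.32u_ξη + 84.3u_ηη - 81.92u_η = 0. Hyperbolic. (A = 4, B = 37.32, C = 84.3 gives B² - 4AC = 43.9824.)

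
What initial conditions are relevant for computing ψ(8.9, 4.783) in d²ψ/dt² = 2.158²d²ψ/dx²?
Domain of dependence: [-1.421714, 19.221714]. Signals travel at speed 2.158, so data within |x - 8.9| ≤ 2.158·4.783 = 10.321714 can reach the point.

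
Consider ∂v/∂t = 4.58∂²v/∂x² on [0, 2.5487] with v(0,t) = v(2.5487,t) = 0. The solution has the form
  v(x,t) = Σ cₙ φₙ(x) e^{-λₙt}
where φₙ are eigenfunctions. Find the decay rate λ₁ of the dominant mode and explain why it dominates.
Eigenvalues: λₙ = 4.58n²π²/2.5487².
First three modes:
  n=1: λ₁ = 4.58π²/2.5487² ≈ 6.959
  n=2: λ₂ = 18.32π²/2.5487² ≈ 27.835 (4× faster decay)
  n=3: λ₃ = 41.22π²/2.5487² ≈ 62.628 (9× faster decay)
As t → ∞, higher modes decay exponentially faster. The n=1 mode dominates: v ~ c₁ sin(πx/2.5487) e^{-λ₁t}.
Decay rate: λ₁ = 4.58π²/2.5487² ≈ 6.959.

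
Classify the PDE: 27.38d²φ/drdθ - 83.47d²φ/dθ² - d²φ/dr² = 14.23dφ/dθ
Rewriting in standard form: -d²φ/dr² + 27.38d²φ/drdθ - 83.47d²φ/dθ² - 14.23dφ/dθ = 0. A = -1, B = 27.38, C = -83.47. Discriminant B² - 4AC = 415.7844. Since 415.7844 > 0, hyperbolic.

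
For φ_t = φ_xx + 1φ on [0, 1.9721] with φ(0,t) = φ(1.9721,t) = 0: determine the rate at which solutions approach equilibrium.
Eigenvalues: λₙ = n²π²/1.9721² - 1.
First three modes:
  n=1: λ₁ = π²/1.9721² - 1 ≈ 1.538
  n=2: λ₂ = 4π²/1.9721² - 1 ≈ 9.151
  n=3: λ₃ = 9π²/1.9721² - 1 ≈ 21.839
Since π²/1.9721² ≈ 2.538 > 1, all λₙ > 0.
The n=1 mode decays slowest → dominates as t → ∞.
Asymptotic: φ ~ c₁ sin(πx/1.9721) e^{-λ₁t} with decay rate λ₁ ≈ 1.538.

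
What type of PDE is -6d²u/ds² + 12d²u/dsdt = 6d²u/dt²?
Rewriting in standard form: -6d²u/ds² + 12d²u/dsdt - 6d²u/dt² = 0. With A = -6, B = 12, C = -6, the discriminant is 0. This is a parabolic PDE.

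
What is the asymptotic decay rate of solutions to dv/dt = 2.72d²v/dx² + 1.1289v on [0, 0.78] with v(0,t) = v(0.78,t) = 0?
Eigenvalues: λₙ = 2.72n²π²/0.78² - 1.1289.
First three modes:
  n=1: λ₁ = 2.72π²/0.78² - 1.1289 ≈ 42.996
  n=2: λ₂ = 10.88π²/0.78² - 1.1289 ≈ 175.369
  n=3: λ₃ = 24.48π²/0.78² - 1.1289 ≈ 395.991
Since 2.72π²/0.78² ≈ 44.124 > 1.1289, all λₙ > 0.
The n=1 mode decays slowest → dominates as t → ∞.
Asymptotic: v ~ c₁ sin(πx/0.78) e^{-λ₁t} with decay rate λ₁ ≈ 42.996.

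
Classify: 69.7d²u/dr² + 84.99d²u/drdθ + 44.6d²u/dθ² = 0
Elliptic (discriminant = -5211.1799).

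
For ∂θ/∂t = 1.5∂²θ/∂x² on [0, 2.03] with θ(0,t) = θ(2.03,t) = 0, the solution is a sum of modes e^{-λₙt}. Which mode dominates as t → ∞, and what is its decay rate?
Eigenvalues: λₙ = 1.5n²π²/2.03².
First three modes:
  n=1: λ₁ = 1.5π²/2.03² ≈ 3.593
  n=2: λ₂ = 6π²/2.03² ≈ 14.37 (4× faster decay)
  n=3: λ₃ = 13.5π²/2.03² ≈ 32.333 (9× faster decay)
As t → ∞, higher modes decay exponentially faster. The n=1 mode dominates: θ ~ c₁ sin(πx/2.03) e^{-λ₁t}.
Decay rate: λ₁ = 1.5π²/2.03² ≈ 3.593.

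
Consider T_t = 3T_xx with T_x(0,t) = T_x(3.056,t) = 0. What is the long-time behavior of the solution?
As t → ∞, T → constant (steady state). Heat is conserved (no flux at boundaries); solution approaches the spatial average.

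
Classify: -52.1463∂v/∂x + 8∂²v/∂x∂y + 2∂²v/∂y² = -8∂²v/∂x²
Rewriting in standard form: 8∂²v/∂x² + 8∂²v/∂x∂y + 2∂²v/∂y² - 52.1463∂v/∂x = 0. Parabolic (discriminant = 0).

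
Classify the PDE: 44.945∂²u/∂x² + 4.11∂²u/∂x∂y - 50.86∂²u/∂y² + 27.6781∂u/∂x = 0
A = 44.945, B = 4.11, C = -50.86. Discriminant B² - 4AC = 9160.5029. Since 9160.5029 > 0, hyperbolic.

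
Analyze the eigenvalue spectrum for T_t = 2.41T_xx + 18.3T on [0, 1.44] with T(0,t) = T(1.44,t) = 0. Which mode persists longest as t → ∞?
Eigenvalues: λₙ = 2.41n²π²/1.44² - 18.3.
First three modes:
  n=1: λ₁ = 2.41π²/1.44² - 18.3 ≈ -6.829
  n=2: λ₂ = 9.64π²/1.44² - 18.3 ≈ 27.583
  n=3: λ₃ = 21.69π²/1.44² - 18.3 ≈ 84.937
Since 2.41π²/1.44² ≈ 11.471 < 18.3, λ₁ < 0.
The n=1 mode grows fastest (−λₙ is largest for n=1) → dominates.
Asymptotic: T ~ c₁ sin(πx/1.44) e^{6.829t} (exponential growth at rate −λ₁ ≈ 6.829).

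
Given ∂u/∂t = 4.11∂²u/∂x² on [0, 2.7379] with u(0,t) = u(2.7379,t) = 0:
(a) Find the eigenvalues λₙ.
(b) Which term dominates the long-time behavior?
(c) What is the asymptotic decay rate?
Eigenvalues: λₙ = 4.11n²π²/2.7379².
First three modes:
  n=1: λ₁ = 4.11π²/2.7379² ≈ 5.411
  n=2: λ₂ = 16.44π²/2.7379² ≈ 21.645 (4× faster decay)
  n=3: λ₃ = 36.99π²/2.7379² ≈ 48.702 (9× faster decay)
As t → ∞, higher modes decay exponentially faster. The n=1 mode dominates: u ~ c₁ sin(πx/2.7379) e^{-λ₁t}.
Decay rate: λ₁ = 4.11π²/2.7379² ≈ 5.411.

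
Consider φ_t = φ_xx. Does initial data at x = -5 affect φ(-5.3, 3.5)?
Yes, for any finite x. The heat equation has infinite propagation speed, so all initial data affects all points at any t > 0.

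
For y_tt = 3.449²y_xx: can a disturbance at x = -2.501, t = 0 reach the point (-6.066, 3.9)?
Yes. The domain of dependence is [-19.5171, 7.3851], and -2.501 ∈ [-19.5171, 7.3851].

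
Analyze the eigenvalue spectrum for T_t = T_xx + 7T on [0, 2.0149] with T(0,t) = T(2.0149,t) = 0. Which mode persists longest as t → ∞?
Eigenvalues: λₙ = n²π²/2.0149² - 7.
First three modes:
  n=1: λ₁ = π²/2.0149² - 7 ≈ -4.569
  n=2: λ₂ = 4π²/2.0149² - 7 ≈ 2.724
  n=3: λ₃ = 9π²/2.0149² - 7 ≈ 14.879
Since π²/2.0149² ≈ 2.431 < 7, λ₁ < 0.
The n=1 mode grows fastest (−λₙ is largest for n=1) → dominates.
Asymptotic: T ~ c₁ sin(πx/2.0149) e^{4.569t} (exponential growth at rate −λ₁ ≈ 4.569).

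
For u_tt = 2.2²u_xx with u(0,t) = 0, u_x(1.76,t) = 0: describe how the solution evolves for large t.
u oscillates (no decay). Energy is conserved; the solution oscillates indefinitely as standing waves.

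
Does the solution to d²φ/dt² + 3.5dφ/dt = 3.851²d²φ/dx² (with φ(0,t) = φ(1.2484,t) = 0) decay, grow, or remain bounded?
φ → 0. Damping (γ=3.5) dissipates energy; oscillations decay exponentially.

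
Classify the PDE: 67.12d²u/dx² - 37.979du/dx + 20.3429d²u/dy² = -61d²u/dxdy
Rewriting in standard form: 67.12d²u/dx² + 61d²u/dxdy + 20.3429d²u/dy² - 37.979du/dx = 0. A = 67.12, B = 61, C = 20.3429. Discriminant B² - 4AC = -1740.661792. Since -1740.661792 < 0, elliptic.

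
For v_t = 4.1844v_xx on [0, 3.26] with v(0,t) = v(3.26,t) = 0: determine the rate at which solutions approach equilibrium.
Eigenvalues: λₙ = 4.1844n²π²/3.26².
First three modes:
  n=1: λ₁ = 4.1844π²/3.26² ≈ 3.886
  n=2: λ₂ = 16.7376π²/3.26² ≈ 15.544 (4× faster decay)
  n=3: λ₃ = 37.6596π²/3.26² ≈ 34.974 (9× faster decay)
As t → ∞, higher modes decay exponentially faster. The n=1 mode dominates: v ~ c₁ sin(πx/3.26) e^{-λ₁t}.
Decay rate: λ₁ = 4.1844π²/3.26² ≈ 3.886.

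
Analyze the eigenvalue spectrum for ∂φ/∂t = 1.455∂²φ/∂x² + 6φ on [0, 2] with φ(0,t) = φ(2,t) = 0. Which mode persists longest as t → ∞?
Eigenvalues: λₙ = 1.455n²π²/2² - 6.
First three modes:
  n=1: λ₁ = 1.455π²/2² - 6 ≈ -2.41
  n=2: λ₂ = 5.82π²/2² - 6 ≈ 8.36
  n=3: λ₃ = 13.095π²/2² - 6 ≈ 26.311
Since 1.455π²/2² ≈ 3.59 < 6, λ₁ < 0.
The n=1 mode grows fastest (−λₙ is largest for n=1) → dominates.
Asymptotic: φ ~ c₁ sin(πx/2) e^{2.41t} (exponential growth at rate −λ₁ ≈ 2.41).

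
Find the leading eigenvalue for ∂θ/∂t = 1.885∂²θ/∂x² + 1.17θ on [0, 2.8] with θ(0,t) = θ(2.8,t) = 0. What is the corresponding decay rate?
Eigenvalues: λₙ = 1.885n²π²/2.8² - 1.17.
First three modes:
  n=1: λ₁ = 1.885π²/2.8² - 1.17 ≈ 1.203
  n=2: λ₂ = 7.54π²/2.8² - 1.17 ≈ 8.322
  n=3: λ₃ = 16.965π²/2.8² - 1.17 ≈ 20.187
Since 1.885π²/2.8² ≈ 2.373 > 1.17, all λₙ > 0.
The n=1 mode decays slowest → dominates as t → ∞.
Asymptotic: θ ~ c₁ sin(πx/2.8) e^{-λ₁t} with decay rate λ₁ ≈ 1.203.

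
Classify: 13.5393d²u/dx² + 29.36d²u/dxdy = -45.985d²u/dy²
Rewriting in standard form: 13.5393d²u/dx² + 29.36d²u/dxdy + 45.985d²u/dy² = 0. Elliptic (discriminant = -1628.409242).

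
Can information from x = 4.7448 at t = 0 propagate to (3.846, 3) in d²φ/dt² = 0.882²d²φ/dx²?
Yes. The domain of dependence is [1.2, 6.492], and 4.7448 ∈ [1.2, 6.492].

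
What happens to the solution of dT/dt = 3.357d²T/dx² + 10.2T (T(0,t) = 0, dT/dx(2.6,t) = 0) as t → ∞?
T grows unboundedly. Reaction dominates diffusion (r=10.2 > κπ²/(4L²)≈1.23); solution grows exponentially.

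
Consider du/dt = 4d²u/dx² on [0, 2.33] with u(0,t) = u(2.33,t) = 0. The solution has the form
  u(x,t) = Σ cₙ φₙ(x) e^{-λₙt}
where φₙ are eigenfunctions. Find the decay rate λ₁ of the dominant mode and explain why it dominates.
Eigenvalues: λₙ = 4n²π²/2.33².
First three modes:
  n=1: λ₁ = 4π²/2.33² ≈ 7.272
  n=2: λ₂ = 16π²/2.33² ≈ 29.088 (4× faster decay)
  n=3: λ₃ = 36π²/2.33² ≈ 65.447 (9× faster decay)
As t → ∞, higher modes decay exponentially faster. The n=1 mode dominates: u ~ c₁ sin(πx/2.33) e^{-λ₁t}.
Decay rate: λ₁ = 4π²/2.33² ≈ 7.272.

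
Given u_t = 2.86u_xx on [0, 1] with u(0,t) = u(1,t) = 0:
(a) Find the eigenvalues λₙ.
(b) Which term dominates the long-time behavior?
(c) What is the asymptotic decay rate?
Eigenvalues: λₙ = 2.86n²π².
First three modes:
  n=1: λ₁ = 2.86π² ≈ 28.227
  n=2: λ₂ = 11.44π² ≈ 112.908 (4× faster decay)
  n=3: λ₃ = 25.74π² ≈ 254.044 (9× faster decay)
As t → ∞, higher modes decay exponentially faster. The n=1 mode dominates: u ~ c₁ sin(πx) e^{-λ₁t}.
Decay rate: λ₁ = 2.86π² ≈ 28.227.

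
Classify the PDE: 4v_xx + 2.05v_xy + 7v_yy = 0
A = 4, B = 2.05, C = 7. Discriminant B² - 4AC = -107.7975. Since -107.7975 < 0, elliptic.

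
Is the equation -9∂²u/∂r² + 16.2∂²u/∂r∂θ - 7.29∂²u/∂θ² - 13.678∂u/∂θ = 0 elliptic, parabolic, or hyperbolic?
Computing B² - 4AC with A = -9, B = 16.2, C = -7.29: discriminant = 0 (zero). Answer: parabolic.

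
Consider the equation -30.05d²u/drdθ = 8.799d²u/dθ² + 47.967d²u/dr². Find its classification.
Rewriting in standard form: -47.967d²u/dr² - 30.05d²u/drdθ - 8.799d²u/dθ² = 0. Elliptic. (A = -47.967, B = -30.05, C = -8.799 gives B² - 4AC = -785.244032.)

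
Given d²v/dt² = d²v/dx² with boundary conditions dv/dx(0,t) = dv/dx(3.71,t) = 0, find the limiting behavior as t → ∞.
v oscillates about a mean that drifts linearly in t (generically unbounded; no decay). There is no damping, so the nonconstant modes persist as standing waves (energy conserved, no decay). But with Neumann conditions at both ends the constant mode has eigenvalue 0: the spatial mean M(t) of v satisfies M'' = 0, so M(t) = M(0) + M'(0)·t. Unless the initial velocity has zero mean (∫v_t(x,0)dx = 0), the solution grows linearly in t (unbounded, though not exponentially); if it does have zero mean, the solution stays bounded and simply oscillates.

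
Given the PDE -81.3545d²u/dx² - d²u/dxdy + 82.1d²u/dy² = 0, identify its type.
The second-order coefficients are A = -81.3545, B = -1, C = 82.1. Since B² - 4AC = 26717.8178 > 0, this is a hyperbolic PDE.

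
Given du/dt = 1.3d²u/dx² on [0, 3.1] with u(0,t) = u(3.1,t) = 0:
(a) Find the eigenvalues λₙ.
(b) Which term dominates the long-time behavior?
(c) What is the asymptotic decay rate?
Eigenvalues: λₙ = 1.3n²π²/3.1².
First three modes:
  n=1: λ₁ = 1.3π²/3.1² ≈ 1.335
  n=2: λ₂ = 5.2π²/3.1² ≈ 5.34 (4× faster decay)
  n=3: λ₃ = 11.7π²/3.1² ≈ 12.016 (9× faster decay)
As t → ∞, higher modes decay exponentially faster. The n=1 mode dominates: u ~ c₁ sin(πx/3.1) e^{-λ₁t}.
Decay rate: λ₁ = 1.3π²/3.1² ≈ 1.335.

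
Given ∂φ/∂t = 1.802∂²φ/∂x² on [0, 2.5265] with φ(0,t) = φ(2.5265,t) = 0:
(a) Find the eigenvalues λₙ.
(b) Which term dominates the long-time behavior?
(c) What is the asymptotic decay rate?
Eigenvalues: λₙ = 1.802n²π²/2.5265².
First three modes:
  n=1: λ₁ = 1.802π²/2.5265² ≈ 2.786
  n=2: λ₂ = 7.208π²/2.5265² ≈ 11.145 (4× faster decay)
  n=3: λ₃ = 16.218π²/2.5265² ≈ 25.076 (9× faster decay)
As t → ∞, higher modes decay exponentially faster. The n=1 mode dominates: φ ~ c₁ sin(πx/2.5265) e^{-λ₁t}.
Decay rate: λ₁ = 1.802π²/2.5265² ≈ 2.786.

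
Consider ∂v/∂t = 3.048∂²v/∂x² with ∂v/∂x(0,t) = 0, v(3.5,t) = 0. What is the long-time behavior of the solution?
As t → ∞, v → 0. Heat escapes through the Dirichlet boundary.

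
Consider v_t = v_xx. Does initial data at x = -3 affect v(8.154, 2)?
Yes, for any finite x. The heat equation has infinite propagation speed, so all initial data affects all points at any t > 0.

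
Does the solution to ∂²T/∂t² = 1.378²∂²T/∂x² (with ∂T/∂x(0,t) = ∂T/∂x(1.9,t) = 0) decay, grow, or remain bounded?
T oscillates about a mean that drifts linearly in t (generically unbounded; no decay). There is no damping, so the nonconstant modes persist as standing waves (energy conserved, no decay). But with Neumann conditions at both ends the constant mode has eigenvalue 0: the spatial mean M(t) of T satisfies M'' = 0, so M(t) = M(0) + M'(0)·t. Unless the initial velocity has zero mean (∫T_t(x,0)dx = 0), the solution grows linearly in t (unbounded, though not exponentially); if it does have zero mean, the solution stays bounded and simply oscillates.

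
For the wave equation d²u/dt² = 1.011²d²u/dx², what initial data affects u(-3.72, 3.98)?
Domain of dependence: [-7.74378, 0.30378]. Signals travel at speed 1.011, so data within |x - -3.72| ≤ 1.011·3.98 = 4.02378 can reach the point.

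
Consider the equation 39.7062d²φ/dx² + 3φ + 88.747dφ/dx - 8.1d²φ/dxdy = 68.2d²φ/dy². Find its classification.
Rewriting in standard form: 39.7062d²φ/dx² - 8.1d²φ/dxdy - 68.2d²φ/dy² + 88.747dφ/dx + 3φ = 0. Hyperbolic. (A = 39.7062, B = -8.1, C = -68.2 gives B² - 4AC = 10897.46136.)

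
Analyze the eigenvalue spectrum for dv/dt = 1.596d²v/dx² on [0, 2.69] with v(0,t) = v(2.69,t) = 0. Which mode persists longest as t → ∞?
Eigenvalues: λₙ = 1.596n²π²/2.69².
First three modes:
  n=1: λ₁ = 1.596π²/2.69² ≈ 2.177
  n=2: λ₂ = 6.384π²/2.69² ≈ 8.707 (4× faster decay)
  n=3: λ₃ = 14.364π²/2.69² ≈ 19.592 (9× faster decay)
As t → ∞, higher modes decay exponentially faster. The n=1 mode dominates: v ~ c₁ sin(πx/2.69) e^{-λ₁t}.
Decay rate: λ₁ = 1.596π²/2.69² ≈ 2.177.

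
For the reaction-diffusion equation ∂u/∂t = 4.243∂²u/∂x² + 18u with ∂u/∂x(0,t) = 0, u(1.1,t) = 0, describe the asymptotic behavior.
u grows unboundedly. Reaction dominates diffusion (r=18 > κπ²/(4L²)≈8.65); solution grows exponentially.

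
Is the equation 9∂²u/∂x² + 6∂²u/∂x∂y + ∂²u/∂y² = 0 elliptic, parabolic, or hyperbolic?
Computing B² - 4AC with A = 9, B = 6, C = 1: discriminant = 0 (zero). Answer: parabolic.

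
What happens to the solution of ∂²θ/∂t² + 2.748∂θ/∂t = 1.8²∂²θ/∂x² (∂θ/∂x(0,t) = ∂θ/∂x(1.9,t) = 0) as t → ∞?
θ → constant (steady state). Damping (γ=2.748) dissipates the nonconstant modes; with Neumann BCs the spatial average obeys M''+γM'=0 and tends to a finite limit.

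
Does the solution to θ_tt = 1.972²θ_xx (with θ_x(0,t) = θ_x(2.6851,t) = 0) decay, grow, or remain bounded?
θ oscillates about a mean that drifts linearly in t (generically unbounded; no decay). There is no damping, so the nonconstant modes persist as standing waves (energy conserved, no decay). But with Neumann conditions at both ends the constant mode has eigenvalue 0: the spatial mean M(t) of θ satisfies M'' = 0, so M(t) = M(0) + M'(0)·t. Unless the initial velocity has zero mean (∫θ_t(x,0)dx = 0), the solution grows linearly in t (unbounded, though not exponentially); if it does have zero mean, the solution stays bounded and simply oscillates.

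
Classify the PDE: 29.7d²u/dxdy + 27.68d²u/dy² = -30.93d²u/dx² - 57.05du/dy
Rewriting in standard form: 30.93d²u/dx² + 29.7d²u/dxdy + 27.68d²u/dy² + 57.05du/dy = 0. A = 30.93, B = 29.7, C = 27.68. Discriminant B² - 4AC = -2542.4796. Since -2542.4796 < 0, elliptic.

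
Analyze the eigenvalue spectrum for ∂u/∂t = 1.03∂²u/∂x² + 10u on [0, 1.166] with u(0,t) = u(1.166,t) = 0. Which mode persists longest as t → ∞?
Eigenvalues: λₙ = 1.03n²π²/1.166² - 10.
First three modes:
  n=1: λ₁ = 1.03π²/1.166² - 10 ≈ -2.523
  n=2: λ₂ = 4.12π²/1.166² - 10 ≈ 19.909
  n=3: λ₃ = 9.27π²/1.166² - 10 ≈ 57.295
Since 1.03π²/1.166² ≈ 7.477 < 10, λ₁ < 0.
The n=1 mode grows fastest (−λₙ is largest for n=1) → dominates.
Asymptotic: u ~ c₁ sin(πx/1.166) e^{2.523t} (exponential growth at rate −λ₁ ≈ 2.523).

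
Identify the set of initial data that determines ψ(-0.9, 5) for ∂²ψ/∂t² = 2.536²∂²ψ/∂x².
Domain of dependence: [-13.58, 11.78]. Signals travel at speed 2.536, so data within |x - -0.9| ≤ 2.536·5 = 12.68 can reach the point.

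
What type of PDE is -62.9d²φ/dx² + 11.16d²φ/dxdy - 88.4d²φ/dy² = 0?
With A = -62.9, B = 11.16, C = -88.4, the discriminant is -22116.8944. This is an elliptic PDE.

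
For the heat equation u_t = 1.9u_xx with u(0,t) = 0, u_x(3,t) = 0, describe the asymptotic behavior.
u → 0. Heat escapes through the Dirichlet boundary.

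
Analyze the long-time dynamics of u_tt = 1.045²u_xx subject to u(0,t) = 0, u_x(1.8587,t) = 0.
Long-time behavior: u oscillates (no decay). Energy is conserved; the solution oscillates indefinitely as standing waves.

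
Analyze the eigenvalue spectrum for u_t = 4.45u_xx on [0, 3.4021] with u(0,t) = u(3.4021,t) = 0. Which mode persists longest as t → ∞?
Eigenvalues: λₙ = 4.45n²π²/3.4021².
First three modes:
  n=1: λ₁ = 4.45π²/3.4021² ≈ 3.795
  n=2: λ₂ = 17.8π²/3.4021² ≈ 15.178 (4× faster decay)
  n=3: λ₃ = 40.05π²/3.4021² ≈ 34.151 (9× faster decay)
As t → ∞, higher modes decay exponentially faster. The n=1 mode dominates: u ~ c₁ sin(πx/3.4021) e^{-λ₁t}.
Decay rate: λ₁ = 4.45π²/3.4021² ≈ 3.795.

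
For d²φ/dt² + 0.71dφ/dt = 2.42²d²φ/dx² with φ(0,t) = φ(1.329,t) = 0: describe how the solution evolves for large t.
φ → 0. Damping (γ=0.71) dissipates energy; oscillations decay exponentially.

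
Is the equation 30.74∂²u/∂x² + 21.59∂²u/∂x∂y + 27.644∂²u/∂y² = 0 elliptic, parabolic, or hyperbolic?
Computing B² - 4AC with A = 30.74, B = 21.59, C = 27.644: discriminant = -2932.97814 (negative). Answer: elliptic.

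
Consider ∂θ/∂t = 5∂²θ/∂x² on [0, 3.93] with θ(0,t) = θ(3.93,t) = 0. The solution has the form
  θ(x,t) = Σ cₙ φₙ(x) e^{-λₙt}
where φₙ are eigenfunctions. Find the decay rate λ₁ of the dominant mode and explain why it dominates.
Eigenvalues: λₙ = 5n²π²/3.93².
First three modes:
  n=1: λ₁ = 5π²/3.93² ≈ 3.195
  n=2: λ₂ = 20π²/3.93² ≈ 12.78 (4× faster decay)
  n=3: λ₃ = 45π²/3.93² ≈ 28.756 (9× faster decay)
As t → ∞, higher modes decay exponentially faster. The n=1 mode dominates: θ ~ c₁ sin(πx/3.93) e^{-λ₁t}.
Decay rate: λ₁ = 5π²/3.93² ≈ 3.195.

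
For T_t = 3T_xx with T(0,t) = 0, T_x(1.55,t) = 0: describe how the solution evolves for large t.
T → 0. Heat escapes through the Dirichlet boundary.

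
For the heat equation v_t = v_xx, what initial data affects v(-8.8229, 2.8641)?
The entire real line. The heat equation has infinite propagation speed: any initial disturbance instantly affects all points (though exponentially small far away).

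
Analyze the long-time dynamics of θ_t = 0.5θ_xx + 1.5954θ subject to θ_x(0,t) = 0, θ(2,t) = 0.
Long-time behavior: θ grows unboundedly. Reaction dominates diffusion (r=1.5954 > κπ²/(4L²)≈0.31); solution grows exponentially.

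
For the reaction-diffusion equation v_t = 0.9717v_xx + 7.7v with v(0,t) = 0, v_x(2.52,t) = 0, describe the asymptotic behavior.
v grows unboundedly. Reaction dominates diffusion (r=7.7 > κπ²/(4L²)≈0.38); solution grows exponentially.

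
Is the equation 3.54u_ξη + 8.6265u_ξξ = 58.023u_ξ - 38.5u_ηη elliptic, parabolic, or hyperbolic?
Rewriting in standard form: 8.6265u_ξξ + 3.54u_ξη + 38.5u_ηη - 58.023u_ξ = 0. Computing B² - 4AC with A = 8.6265, B = 3.54, C = 38.5: discriminant = -1315.9494 (negative). Answer: elliptic.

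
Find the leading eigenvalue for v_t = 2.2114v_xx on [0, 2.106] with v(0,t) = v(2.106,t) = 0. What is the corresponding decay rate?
Eigenvalues: λₙ = 2.2114n²π²/2.106².
First three modes:
  n=1: λ₁ = 2.2114π²/2.106² ≈ 4.921
  n=2: λ₂ = 8.8456π²/2.106² ≈ 19.684 (4× faster decay)
  n=3: λ₃ = 19.9026π²/2.106² ≈ 44.289 (9× faster decay)
As t → ∞, higher modes decay exponentially faster. The n=1 mode dominates: v ~ c₁ sin(πx/2.106) e^{-λ₁t}.
Decay rate: λ₁ = 2.2114π²/2.106² ≈ 4.921.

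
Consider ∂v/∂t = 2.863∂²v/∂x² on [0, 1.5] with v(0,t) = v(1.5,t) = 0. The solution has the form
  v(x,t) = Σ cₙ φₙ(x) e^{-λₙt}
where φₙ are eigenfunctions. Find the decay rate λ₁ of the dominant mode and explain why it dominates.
Eigenvalues: λₙ = 2.863n²π²/1.5².
First three modes:
  n=1: λ₁ = 2.863π²/1.5² ≈ 12.559
  n=2: λ₂ = 11.452π²/1.5² ≈ 50.234 (4× faster decay)
  n=3: λ₃ = 25.767π²/1.5² ≈ 113.027 (9× faster decay)
As t → ∞, higher modes decay exponentially faster. The n=1 mode dominates: v ~ c₁ sin(πx/1.5) e^{-λ₁t}.
Decay rate: λ₁ = 2.863π²/1.5² ≈ 12.559.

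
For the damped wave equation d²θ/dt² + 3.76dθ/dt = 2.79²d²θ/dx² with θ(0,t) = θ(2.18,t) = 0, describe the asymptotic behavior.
θ → 0. Damping (γ=3.76) dissipates energy; oscillations decay exponentially.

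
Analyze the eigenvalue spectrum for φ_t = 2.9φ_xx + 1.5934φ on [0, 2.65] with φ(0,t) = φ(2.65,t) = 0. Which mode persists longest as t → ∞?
Eigenvalues: λₙ = 2.9n²π²/2.65² - 1.5934.
First three modes:
  n=1: λ₁ = 2.9π²/2.65² - 1.5934 ≈ 2.482
  n=2: λ₂ = 11.6π²/2.65² - 1.5934 ≈ 14.71
  n=3: λ₃ = 26.1π²/2.65² - 1.5934 ≈ 35.088
Since 2.9π²/2.65² ≈ 4.076 > 1.5934, all λₙ > 0.
The n=1 mode decays slowest → dominates as t → ∞.
Asymptotic: φ ~ c₁ sin(πx/2.65) e^{-λ₁t} with decay rate λ₁ ≈ 2.482.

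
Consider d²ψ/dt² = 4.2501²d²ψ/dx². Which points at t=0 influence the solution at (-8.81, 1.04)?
Domain of dependence: [-13.230104, -4.389896]. Signals travel at speed 4.2501, so data within |x - -8.81| ≤ 4.2501·1.04 = 4.420104 can reach the point.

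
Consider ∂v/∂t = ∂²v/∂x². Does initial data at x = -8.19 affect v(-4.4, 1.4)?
Yes, for any finite x. The heat equation has infinite propagation speed, so all initial data affects all points at any t > 0.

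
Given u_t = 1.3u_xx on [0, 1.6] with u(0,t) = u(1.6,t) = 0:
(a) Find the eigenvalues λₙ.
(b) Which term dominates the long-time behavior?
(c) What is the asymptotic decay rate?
Eigenvalues: λₙ = 1.3n²π²/1.6².
First three modes:
  n=1: λ₁ = 1.3π²/1.6² ≈ 5.012
  n=2: λ₂ = 5.2π²/1.6² ≈ 20.048 (4× faster decay)
  n=3: λ₃ = 11.7π²/1.6² ≈ 45.107 (9× faster decay)
As t → ∞, higher modes decay exponentially faster. The n=1 mode dominates: u ~ c₁ sin(πx/1.6) e^{-λ₁t}.
Decay rate: λ₁ = 1.3π²/1.6² ≈ 5.012.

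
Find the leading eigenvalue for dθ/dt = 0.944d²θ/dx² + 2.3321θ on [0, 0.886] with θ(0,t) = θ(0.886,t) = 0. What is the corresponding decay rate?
Eigenvalues: λₙ = 0.944n²π²/0.886² - 2.3321.
First three modes:
  n=1: λ₁ = 0.944π²/0.886² - 2.3321 ≈ 9.537
  n=2: λ₂ = 3.776π²/0.886² - 2.3321 ≈ 45.143
  n=3: λ₃ = 8.496π²/0.886² - 2.3321 ≈ 104.486
Since 0.944π²/0.886² ≈ 11.869 > 2.3321, all λₙ > 0.
The n=1 mode decays slowest → dominates as t → ∞.
Asymptotic: θ ~ c₁ sin(πx/0.886) e^{-λ₁t} with decay rate λ₁ ≈ 9.537.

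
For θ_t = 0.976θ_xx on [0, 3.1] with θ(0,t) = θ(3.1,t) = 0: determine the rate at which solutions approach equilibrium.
Eigenvalues: λₙ = 0.976n²π²/3.1².
First three modes:
  n=1: λ₁ = 0.976π²/3.1² ≈ 1.002
  n=2: λ₂ = 3.904π²/3.1² ≈ 4.009 (4× faster decay)
  n=3: λ₃ = 8.784π²/3.1² ≈ 9.021 (9× faster decay)
As t → ∞, higher modes decay exponentially faster. The n=1 mode dominates: θ ~ c₁ sin(πx/3.1) e^{-λ₁t}.
Decay rate: λ₁ = 0.976π²/3.1² ≈ 1.002.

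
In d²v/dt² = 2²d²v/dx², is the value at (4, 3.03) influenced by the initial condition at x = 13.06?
No. The domain of dependence is [-2.06, 10.06], and 13.06 is outside this interval.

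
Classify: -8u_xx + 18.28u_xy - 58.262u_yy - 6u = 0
Elliptic (discriminant = -1530.2256).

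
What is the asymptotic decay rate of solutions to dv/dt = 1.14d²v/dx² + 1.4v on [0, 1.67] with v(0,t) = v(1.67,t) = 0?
Eigenvalues: λₙ = 1.14n²π²/1.67² - 1.4.
First three modes:
  n=1: λ₁ = 1.14π²/1.67² - 1.4 ≈ 2.634
  n=2: λ₂ = 4.56π²/1.67² - 1.4 ≈ 14.737
  n=3: λ₃ = 10.26π²/1.67² - 1.4 ≈ 34.909
Since 1.14π²/1.67² ≈ 4.034 > 1.4, all λₙ > 0.
The n=1 mode decays slowest → dominates as t → ∞.
Asymptotic: v ~ c₁ sin(πx/1.67) e^{-λ₁t} with decay rate λ₁ ≈ 2.634.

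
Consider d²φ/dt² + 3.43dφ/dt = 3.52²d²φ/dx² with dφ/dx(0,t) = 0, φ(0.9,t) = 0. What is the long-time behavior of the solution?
As t → ∞, φ → 0. Damping (γ=3.43) dissipates energy; oscillations decay exponentially.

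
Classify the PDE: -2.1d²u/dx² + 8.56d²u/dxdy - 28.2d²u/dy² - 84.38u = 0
A = -2.1, B = 8.56, C = -28.2. Discriminant B² - 4AC = -163.6064. Since -163.6064 < 0, elliptic.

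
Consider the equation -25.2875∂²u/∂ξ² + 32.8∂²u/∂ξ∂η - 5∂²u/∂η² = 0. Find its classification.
Hyperbolic. (A = -25.2875, B = 32.8, C = -5 gives B² - 4AC = 570.09.)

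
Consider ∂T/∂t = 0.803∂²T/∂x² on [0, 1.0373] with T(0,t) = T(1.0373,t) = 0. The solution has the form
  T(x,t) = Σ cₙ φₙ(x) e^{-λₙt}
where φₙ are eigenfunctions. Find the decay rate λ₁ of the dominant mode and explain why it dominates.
Eigenvalues: λₙ = 0.803n²π²/1.0373².
First three modes:
  n=1: λ₁ = 0.803π²/1.0373² ≈ 7.366
  n=2: λ₂ = 3.212π²/1.0373² ≈ 29.462 (4× faster decay)
  n=3: λ₃ = 7.227π²/1.0373² ≈ 66.29 (9× faster decay)
As t → ∞, higher modes decay exponentially faster. The n=1 mode dominates: T ~ c₁ sin(πx/1.0373) e^{-λ₁t}.
Decay rate: λ₁ = 0.803π²/1.0373² ≈ 7.366.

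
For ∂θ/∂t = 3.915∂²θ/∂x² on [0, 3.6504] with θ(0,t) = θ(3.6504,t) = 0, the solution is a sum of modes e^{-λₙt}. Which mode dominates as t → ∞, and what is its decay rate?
Eigenvalues: λₙ = 3.915n²π²/3.6504².
First three modes:
  n=1: λ₁ = 3.915π²/3.6504² ≈ 2.9
  n=2: λ₂ = 15.66π²/3.6504² ≈ 11.599 (4× faster decay)
  n=3: λ₃ = 35.235π²/3.6504² ≈ 26.097 (9× faster decay)
As t → ∞, higher modes decay exponentially faster. The n=1 mode dominates: θ ~ c₁ sin(πx/3.6504) e^{-λ₁t}.
Decay rate: λ₁ = 3.915π²/3.6504² ≈ 2.9.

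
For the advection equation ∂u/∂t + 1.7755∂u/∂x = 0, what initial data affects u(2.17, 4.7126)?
A single point: x = -6.1972213. The characteristic through (2.17, 4.7126) is x - 1.7755t = const, so x = 2.17 - 1.7755·4.7126 = -6.1972213.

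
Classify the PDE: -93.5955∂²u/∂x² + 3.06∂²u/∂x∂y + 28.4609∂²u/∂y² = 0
A = -93.5955, B = 3.06, C = 28.4609. Discriminant B² - 4AC = 10664.6122638. Since 10664.6122638 > 0, hyperbolic.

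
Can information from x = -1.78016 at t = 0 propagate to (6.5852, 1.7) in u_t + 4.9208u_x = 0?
Yes. The characteristic through (6.5852, 1.7) passes through x = -1.78016.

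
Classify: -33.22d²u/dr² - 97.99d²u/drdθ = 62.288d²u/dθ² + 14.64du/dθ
Rewriting in standard form: -33.22d²u/dr² - 97.99d²u/drdθ - 62.288d²u/dθ² - 14.64du/dθ = 0. Hyperbolic (discriminant = 1325.21066).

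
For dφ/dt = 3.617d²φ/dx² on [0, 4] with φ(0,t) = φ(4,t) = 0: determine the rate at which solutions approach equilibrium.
Eigenvalues: λₙ = 3.617n²π²/4².
First three modes:
  n=1: λ₁ = 3.617π²/4² ≈ 2.231
  n=2: λ₂ = 14.468π²/4² ≈ 8.925 (4× faster decay)
  n=3: λ₃ = 32.553π²/4² ≈ 20.08 (9× faster decay)
As t → ∞, higher modes decay exponentially faster. The n=1 mode dominates: φ ~ c₁ sin(πx/4) e^{-λ₁t}.
Decay rate: λ₁ = 3.617π²/4² ≈ 2.231.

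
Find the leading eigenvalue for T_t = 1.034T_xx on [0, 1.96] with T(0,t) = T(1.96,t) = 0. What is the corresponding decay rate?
Eigenvalues: λₙ = 1.034n²π²/1.96².
First three modes:
  n=1: λ₁ = 1.034π²/1.96² ≈ 2.656
  n=2: λ₂ = 4.136π²/1.96² ≈ 10.626 (4× faster decay)
  n=3: λ₃ = 9.306π²/1.96² ≈ 23.908 (9× faster decay)
As t → ∞, higher modes decay exponentially faster. The n=1 mode dominates: T ~ c₁ sin(πx/1.96) e^{-λ₁t}.
Decay rate: λ₁ = 1.034π²/1.96² ≈ 2.656.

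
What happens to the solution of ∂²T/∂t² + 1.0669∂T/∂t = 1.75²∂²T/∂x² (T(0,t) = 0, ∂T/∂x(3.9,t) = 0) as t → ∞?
T → 0. Damping (γ=1.0669) dissipates energy; oscillations decay exponentially.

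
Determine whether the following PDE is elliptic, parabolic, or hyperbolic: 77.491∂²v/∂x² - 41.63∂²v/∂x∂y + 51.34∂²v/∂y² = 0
Coefficients: A = 77.491, B = -41.63, C = 51.34. B² - 4AC = -14180.49486, which is negative, so the equation is elliptic.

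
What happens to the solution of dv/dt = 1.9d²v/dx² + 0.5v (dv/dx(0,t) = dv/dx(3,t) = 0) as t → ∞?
v grows unboundedly. With Neumann BCs the constant mode has diffusion eigenvalue 0, so any r > 0 makes it grow like e^(0.5t); solution grows exponentially.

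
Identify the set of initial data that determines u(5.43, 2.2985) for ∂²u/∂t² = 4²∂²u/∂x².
Domain of dependence: [-3.764, 14.624]. Signals travel at speed 4, so data within |x - 5.43| ≤ 4·2.2985 = 9.194 can reach the point.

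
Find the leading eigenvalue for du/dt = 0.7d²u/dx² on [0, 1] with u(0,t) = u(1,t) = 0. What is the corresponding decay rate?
Eigenvalues: λₙ = 0.7n²π².
First three modes:
  n=1: λ₁ = 0.7π² ≈ 6.909
  n=2: λ₂ = 2.8π² ≈ 27.635 (4× faster decay)
  n=3: λ₃ = 6.3π² ≈ 62.179 (9× faster decay)
As t → ∞, higher modes decay exponentially faster. The n=1 mode dominates: u ~ c₁ sin(πx) e^{-λ₁t}.
Decay rate: λ₁ = 0.7π² ≈ 6.909.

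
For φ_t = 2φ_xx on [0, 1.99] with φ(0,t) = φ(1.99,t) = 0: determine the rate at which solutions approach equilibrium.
Eigenvalues: λₙ = 2n²π²/1.99².
First three modes:
  n=1: λ₁ = 2π²/1.99² ≈ 4.985
  n=2: λ₂ = 8π²/1.99² ≈ 19.938 (4× faster decay)
  n=3: λ₃ = 18π²/1.99² ≈ 44.861 (9× faster decay)
As t → ∞, higher modes decay exponentially faster. The n=1 mode dominates: φ ~ c₁ sin(πx/1.99) e^{-λ₁t}.
Decay rate: λ₁ = 2π²/1.99² ≈ 4.985.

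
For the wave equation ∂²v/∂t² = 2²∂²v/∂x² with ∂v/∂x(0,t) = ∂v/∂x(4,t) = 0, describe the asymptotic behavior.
v oscillates about a mean that drifts linearly in t (generically unbounded; no decay). There is no damping, so the nonconstant modes persist as standing waves (energy conserved, no decay). But with Neumann conditions at both ends the constant mode has eigenvalue 0: the spatial mean M(t) of v satisfies M'' = 0, so M(t) = M(0) + M'(0)·t. Unless the initial velocity has zero mean (∫v_t(x,0)dx = 0), the solution grows linearly in t (unbounded, though not exponentially); if it does have zero mean, the solution stays bounded and simply oscillates.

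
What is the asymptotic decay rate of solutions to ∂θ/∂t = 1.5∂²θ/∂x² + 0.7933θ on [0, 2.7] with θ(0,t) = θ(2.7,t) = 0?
Eigenvalues: λₙ = 1.5n²π²/2.7² - 0.7933.
First three modes:
  n=1: λ₁ = 1.5π²/2.7² - 0.7933 ≈ 1.237
  n=2: λ₂ = 6π²/2.7² - 0.7933 ≈ 7.33
  n=3: λ₃ = 13.5π²/2.7² - 0.7933 ≈ 17.484
Since 1.5π²/2.7² ≈ 2.031 > 0.7933, all λₙ > 0.
The n=1 mode decays slowest → dominates as t → ∞.
Asymptotic: θ ~ c₁ sin(πx/2.7) e^{-λ₁t} with decay rate λ₁ ≈ 1.237.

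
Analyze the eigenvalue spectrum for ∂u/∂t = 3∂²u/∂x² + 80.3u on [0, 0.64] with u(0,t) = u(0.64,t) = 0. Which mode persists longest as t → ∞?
Eigenvalues: λₙ = 3n²π²/0.64² - 80.3.
First three modes:
  n=1: λ₁ = 3π²/0.64² - 80.3 ≈ -8.013
  n=2: λ₂ = 12π²/0.64² - 80.3 ≈ 208.849
  n=3: λ₃ = 27π²/0.64² - 80.3 ≈ 570.284
Since 3π²/0.64² ≈ 72.287 < 80.3, λ₁ < 0.
The n=1 mode grows fastest (−λₙ is largest for n=1) → dominates.
Asymptotic: u ~ c₁ sin(πx/0.64) e^{8.013t} (exponential growth at rate −λ₁ ≈ 8.013).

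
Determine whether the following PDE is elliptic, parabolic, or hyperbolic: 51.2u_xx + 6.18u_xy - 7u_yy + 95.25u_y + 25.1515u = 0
Coefficients: A = 51.2, B = 6.18, C = -7. B² - 4AC = 1471.7924, which is positive, so the equation is hyperbolic.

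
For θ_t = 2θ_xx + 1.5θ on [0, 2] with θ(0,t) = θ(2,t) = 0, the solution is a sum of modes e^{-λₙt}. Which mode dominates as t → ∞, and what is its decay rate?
Eigenvalues: λₙ = 2n²π²/2² - 1.5.
First three modes:
  n=1: λ₁ = 2π²/2² - 1.5 ≈ 3.435
  n=2: λ₂ = 8π²/2² - 1.5 ≈ 18.239
  n=3: λ₃ = 18π²/2² - 1.5 ≈ 42.913
Since 2π²/2² ≈ 4.935 > 1.5, all λₙ > 0.
The n=1 mode decays slowest → dominates as t → ∞.
Asymptotic: θ ~ c₁ sin(πx/2) e^{-λ₁t} with decay rate λ₁ ≈ 3.435.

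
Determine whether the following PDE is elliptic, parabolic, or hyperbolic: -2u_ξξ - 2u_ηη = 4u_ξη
Rewriting in standard form: -2u_ξξ - 4u_ξη - 2u_ηη = 0. Coefficients: A = -2, B = -4, C = -2. B² - 4AC = 0, which is zero, so the equation is parabolic.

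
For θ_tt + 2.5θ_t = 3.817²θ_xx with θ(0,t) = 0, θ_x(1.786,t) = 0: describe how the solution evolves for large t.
θ → 0. Damping (γ=2.5) dissipates energy; oscillations decay exponentially.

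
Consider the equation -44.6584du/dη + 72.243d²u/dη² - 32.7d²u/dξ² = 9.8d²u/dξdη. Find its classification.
Rewriting in standard form: -32.7d²u/dξ² - 9.8d²u/dξdη + 72.243d²u/dη² - 44.6584du/dη = 0. Hyperbolic. (A = -32.7, B = -9.8, C = 72.243 gives B² - 4AC = 9545.4244.)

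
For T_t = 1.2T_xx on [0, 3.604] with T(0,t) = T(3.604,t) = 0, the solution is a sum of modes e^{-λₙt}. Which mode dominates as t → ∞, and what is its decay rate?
Eigenvalues: λₙ = 1.2n²π²/3.604².
First three modes:
  n=1: λ₁ = 1.2π²/3.604² ≈ 0.912
  n=2: λ₂ = 4.8π²/3.604² ≈ 3.647 (4× faster decay)
  n=3: λ₃ = 10.8π²/3.604² ≈ 8.206 (9× faster decay)
As t → ∞, higher modes decay exponentially faster. The n=1 mode dominates: T ~ c₁ sin(πx/3.604) e^{-λ₁t}.
Decay rate: λ₁ = 1.2π²/3.604² ≈ 0.912.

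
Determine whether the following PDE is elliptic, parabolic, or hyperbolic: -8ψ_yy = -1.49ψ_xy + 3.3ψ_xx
Rewriting in standard form: -3.3ψ_xx + 1.49ψ_xy - 8ψ_yy = 0. Coefficients: A = -3.3, B = 1.49, C = -8. B² - 4AC = -103.3799, which is negative, so the equation is elliptic.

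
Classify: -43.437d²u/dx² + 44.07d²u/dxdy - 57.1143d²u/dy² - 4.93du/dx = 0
Elliptic (discriminant = -7981.3304964).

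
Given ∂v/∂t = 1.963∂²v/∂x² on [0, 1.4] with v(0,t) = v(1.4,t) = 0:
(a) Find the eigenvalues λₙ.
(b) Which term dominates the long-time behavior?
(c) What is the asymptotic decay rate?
Eigenvalues: λₙ = 1.963n²π²/1.4².
First three modes:
  n=1: λ₁ = 1.963π²/1.4² ≈ 9.885
  n=2: λ₂ = 7.852π²/1.4² ≈ 39.539 (4× faster decay)
  n=3: λ₃ = 17.667π²/1.4² ≈ 88.962 (9× faster decay)
As t → ∞, higher modes decay exponentially faster. The n=1 mode dominates: v ~ c₁ sin(πx/1.4) e^{-λ₁t}.
Decay rate: λ₁ = 1.963π²/1.4² ≈ 9.885.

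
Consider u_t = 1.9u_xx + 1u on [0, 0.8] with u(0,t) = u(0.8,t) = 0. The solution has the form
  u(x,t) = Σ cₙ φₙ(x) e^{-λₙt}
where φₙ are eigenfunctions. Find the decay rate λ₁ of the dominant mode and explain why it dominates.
Eigenvalues: λₙ = 1.9n²π²/0.8² - 1.
First three modes:
  n=1: λ₁ = 1.9π²/0.8² - 1 ≈ 28.3
  n=2: λ₂ = 7.6π²/0.8² - 1 ≈ 116.202
  n=3: λ₃ = 17.1π²/0.8² - 1 ≈ 262.703
Since 1.9π²/0.8² ≈ 29.3 > 1, all λₙ > 0.
The n=1 mode decays slowest → dominates as t → ∞.
Asymptotic: u ~ c₁ sin(πx/0.8) e^{-λ₁t} with decay rate λ₁ ≈ 28.3.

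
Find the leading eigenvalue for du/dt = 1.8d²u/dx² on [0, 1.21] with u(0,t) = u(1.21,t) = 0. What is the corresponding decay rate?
Eigenvalues: λₙ = 1.8n²π²/1.21².
First three modes:
  n=1: λ₁ = 1.8π²/1.21² ≈ 12.134
  n=2: λ₂ = 7.2π²/1.21² ≈ 48.536 (4× faster decay)
  n=3: λ₃ = 16.2π²/1.21² ≈ 109.205 (9× faster decay)
As t → ∞, higher modes decay exponentially faster. The n=1 mode dominates: u ~ c₁ sin(πx/1.21) e^{-λ₁t}.
Decay rate: λ₁ = 1.8π²/1.21² ≈ 12.134.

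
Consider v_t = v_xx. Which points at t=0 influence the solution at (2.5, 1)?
The entire real line. The heat equation has infinite propagation speed: any initial disturbance instantly affects all points (though exponentially small far away).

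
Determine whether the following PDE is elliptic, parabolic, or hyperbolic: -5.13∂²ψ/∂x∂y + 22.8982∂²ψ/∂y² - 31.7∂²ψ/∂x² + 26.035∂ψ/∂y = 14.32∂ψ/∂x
Rewriting in standard form: -31.7∂²ψ/∂x² - 5.13∂²ψ/∂x∂y + 22.8982∂²ψ/∂y² - 14.32∂ψ/∂x + 26.035∂ψ/∂y = 0. Coefficients: A = -31.7, B = -5.13, C = 22.8982. B² - 4AC = 2929.80866, which is positive, so the equation is hyperbolic.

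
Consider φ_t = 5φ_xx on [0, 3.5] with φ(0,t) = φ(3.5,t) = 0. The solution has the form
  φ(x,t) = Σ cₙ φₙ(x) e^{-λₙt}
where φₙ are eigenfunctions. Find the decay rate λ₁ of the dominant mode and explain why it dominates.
Eigenvalues: λₙ = 5n²π²/3.5².
First three modes:
  n=1: λ₁ = 5π²/3.5² ≈ 4.028
  n=2: λ₂ = 20π²/3.5² ≈ 16.114 (4× faster decay)
  n=3: λ₃ = 45π²/3.5² ≈ 36.256 (9× faster decay)
As t → ∞, higher modes decay exponentially faster. The n=1 mode dominates: φ ~ c₁ sin(πx/3.5) e^{-λ₁t}.
Decay rate: λ₁ = 5π²/3.5² ≈ 4.028.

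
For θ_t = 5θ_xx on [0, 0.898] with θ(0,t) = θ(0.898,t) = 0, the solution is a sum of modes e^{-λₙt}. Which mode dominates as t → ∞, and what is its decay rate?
Eigenvalues: λₙ = 5n²π²/0.898².
First three modes:
  n=1: λ₁ = 5π²/0.898² ≈ 61.195
  n=2: λ₂ = 20π²/0.898² ≈ 244.781 (4× faster decay)
  n=3: λ₃ = 45π²/0.898² ≈ 550.756 (9× faster decay)
As t → ∞, higher modes decay exponentially faster. The n=1 mode dominates: θ ~ c₁ sin(πx/0.898) e^{-λ₁t}.
Decay rate: λ₁ = 5π²/0.898² ≈ 61.195.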